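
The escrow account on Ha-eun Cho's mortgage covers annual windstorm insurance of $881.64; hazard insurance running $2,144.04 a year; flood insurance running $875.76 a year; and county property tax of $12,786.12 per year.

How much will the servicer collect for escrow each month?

$1,390.63

Windstorm insurance — $881.64 annually
Hazard insurance — $2,144.04 annually
Flood insurance — $875.76 annually
County property tax — $12,786.12 annually
Total annual escrow = $881.64 + $2,144.04 + $875.76 + $12,786.12 = $16,687.56
Base monthly escrow = $16,687.56 / 12 = $1,390.63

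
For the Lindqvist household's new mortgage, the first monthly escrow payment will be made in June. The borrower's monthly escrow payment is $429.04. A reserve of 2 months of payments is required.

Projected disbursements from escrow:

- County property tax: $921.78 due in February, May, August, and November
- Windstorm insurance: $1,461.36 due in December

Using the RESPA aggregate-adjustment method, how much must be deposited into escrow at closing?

$1,223.42

Cushion = 2 × $429.04 = $858.08
Trial balance (start $0, +$429.04 each month, − disbursements):
  Jun: +$429.04 → $429.04
  Jul: +$429.04 → $858.08
  Aug: +$429.04 − $921.78 → $365.34
  Sep: +$429.04 → $794.38
  Oct: +$429.04 → $1,223.42
  Nov: +$429.04 − $921.78 → $730.68
  Dec: +$429.04 − $1,461.36 → -$301.64
  Jan: +$429.04 → $127.40
  Feb: +$429.04 − $921.78 → -$365.34
  Mar: +$429.04 → $63.70
  Apr: +$429.04 → $492.74
  May: +$429.04 − $921.78 → $0.00
Lowest trial balance = -$365.34 (Feb)
Initial deposit = cushion − low point = $858.08 − (-$365.34) = $1,223.42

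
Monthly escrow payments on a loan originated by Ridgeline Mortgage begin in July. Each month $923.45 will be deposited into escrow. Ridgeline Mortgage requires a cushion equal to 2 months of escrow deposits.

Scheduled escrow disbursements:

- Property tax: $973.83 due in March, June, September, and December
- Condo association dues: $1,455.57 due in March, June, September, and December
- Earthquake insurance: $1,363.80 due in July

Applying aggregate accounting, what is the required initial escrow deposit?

$2,869.75

Cushion = 2 × $923.45 = $1,846.90
Trial balance (start $0, +$923.45 each month, − disbursements):
  Jul: +$923.45 − $1,363.80 → -$440.35
  Aug: +$923.45 → $483.10
  Sep: +$923.45 − $2,429.40 → -$1,022.85
  Oct: +$923.45 → -$99.40
  Nov: +$923.45 → $824.05
  Dec: +$923.45 − $2,429.40 → -$681.90
  Jan: +$923.45 → $241.55
  Feb: +$923.45 → $1,165.00
  Mar: +$923.45 − $2,429.40 → -$340.95
  Apr: +$923.45 → $582.50
  May: +$923.45 → $1,505.95
  Jun: +$923.45 − $2,429.40 → $0.00
Lowest trial balance = -$1,022.85 (Sep)
Initial deposit = cushion − low point = $1,846.90 − (-$1,022.85) = $2,869.75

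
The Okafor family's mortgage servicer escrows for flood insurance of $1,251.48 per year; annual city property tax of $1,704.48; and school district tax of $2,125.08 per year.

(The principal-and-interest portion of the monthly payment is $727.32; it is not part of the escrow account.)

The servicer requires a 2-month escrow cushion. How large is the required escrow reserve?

Flood insurance = $1,251.48 per year
City property tax = $1,704.48 per year
School district tax = $2,125.08 per year
Annual escrow total = $1,251.48 + $1,704.48 + $2,125.08 = $5,081.04
Monthly = $5,081.04 ÷ 12 = $423.42
Reserve = 2 × $423.42 = $846.84

$846.84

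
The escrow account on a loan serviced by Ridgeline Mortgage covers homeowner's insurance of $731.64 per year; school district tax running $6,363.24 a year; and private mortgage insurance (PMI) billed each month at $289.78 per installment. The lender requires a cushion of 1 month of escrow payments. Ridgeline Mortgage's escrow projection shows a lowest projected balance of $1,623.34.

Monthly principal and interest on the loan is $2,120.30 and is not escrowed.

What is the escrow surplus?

Homeowner's insurance: $731.64 annually
School district tax: $6,363.24 annually
Private mortgage insurance (PMI): $289.78 × 12 = $3,477.36 annually
Yearly total = $10,572.24
Monthly escrow = $10,572.24 / 12 = $881.02
Cushion = 1 × $881.02 = $881.02
Excess over cushion: $1,623.34 − $881.02 = $742.32

$742.32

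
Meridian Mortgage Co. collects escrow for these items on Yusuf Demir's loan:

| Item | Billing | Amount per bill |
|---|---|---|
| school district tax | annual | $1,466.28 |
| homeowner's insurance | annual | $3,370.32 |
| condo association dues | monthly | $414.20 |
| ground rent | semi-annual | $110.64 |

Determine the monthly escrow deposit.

$835.69

School district tax = $1,466.28 annually
Homeowner's insurance = $3,370.32 annually
Condo association dues = $414.20 × 12 = $4,970.40 annually
Ground rent = $110.64 × 2 = $221.28 annually
Yearly total = $10,028.28
Monthly escrow = $10,028.28 ÷ 12 = $835.69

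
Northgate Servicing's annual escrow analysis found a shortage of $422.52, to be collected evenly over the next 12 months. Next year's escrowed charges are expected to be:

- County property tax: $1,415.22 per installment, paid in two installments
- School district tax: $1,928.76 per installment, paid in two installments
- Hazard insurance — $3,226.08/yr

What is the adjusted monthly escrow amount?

$861.38

County property tax = $1,415.22 × 2 = $2,830.44/yr
School district tax = $1,928.76 × 2 = $3,857.52/yr
Hazard insurance = $3,226.08/yr
Combined annual = $2,830.44 + $3,857.52 + $3,226.08 = $9,914.04
Monthly = $9,914.04 ÷ 12 = $826.17
Monthly shortage recovery: $422.52 / 12 = $35.21
New monthly escrow = $826.17 + $35.21 = $861.38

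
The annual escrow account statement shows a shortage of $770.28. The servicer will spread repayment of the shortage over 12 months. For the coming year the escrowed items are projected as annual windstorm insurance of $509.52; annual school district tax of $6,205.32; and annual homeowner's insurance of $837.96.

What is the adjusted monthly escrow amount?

$693.59

Windstorm insurance = $509.52 per year
School district tax = $6,205.32 per year
Homeowner's insurance = $837.96 per year
Yearly total = $509.52 + $6,205.32 + $837.96 = $7,552.80
Monthly = $7,552.80 / 12 = $629.40
Shortage per month = $770.28 / 12 = $64.19
New monthly escrow = $629.40 + $64.19 = $693.59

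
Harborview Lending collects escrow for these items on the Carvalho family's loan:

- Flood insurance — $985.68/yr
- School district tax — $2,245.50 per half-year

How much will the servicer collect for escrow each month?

$456.39

Flood insurance — $985.68
School district tax — $2,245.50 × 2 = $4,491.00
Total per year = $5,476.68
Monthly escrow = $5,476.68 ÷ 12 = $456.39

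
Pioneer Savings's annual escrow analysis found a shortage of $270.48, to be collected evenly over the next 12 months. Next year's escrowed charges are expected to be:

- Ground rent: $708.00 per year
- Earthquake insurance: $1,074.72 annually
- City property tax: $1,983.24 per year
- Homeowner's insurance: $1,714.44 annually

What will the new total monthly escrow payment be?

$479.24

Ground rent: $708.00/yr
Earthquake insurance: $1,074.72/yr
City property tax: $1,983.24/yr
Homeowner's insurance: $1,714.44/yr
Yearly total = $708.00 + $1,074.72 + $1,983.24 + $1,714.44 = $5,480.40
Monthly = $5,480.40 / 12 = $456.70
Shortage spread = $270.48 / 12 = $22.54/mo
New monthly escrow = $456.70 + $22.54 = $479.24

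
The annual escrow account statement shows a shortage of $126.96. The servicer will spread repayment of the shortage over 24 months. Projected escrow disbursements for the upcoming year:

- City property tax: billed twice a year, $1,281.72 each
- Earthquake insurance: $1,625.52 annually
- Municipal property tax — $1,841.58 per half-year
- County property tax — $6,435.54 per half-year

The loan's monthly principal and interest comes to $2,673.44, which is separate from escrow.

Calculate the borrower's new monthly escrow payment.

$1,733.89

City property tax = $1,281.72 × 2 = $2,563.44 annually
Earthquake insurance = $1,625.52 annually
Municipal property tax = $1,841.58 × 2 = $3,683.16 annually
County property tax = $6,435.54 × 2 = $12,871.08 annually
Total per year = $20,743.20
Monthly = $20,743.20 ÷ 12 = $1,728.60
Shortage per month = $126.96 / 24 = $5.29
New monthly escrow = $1,728.60 + $5.29 = $1,733.89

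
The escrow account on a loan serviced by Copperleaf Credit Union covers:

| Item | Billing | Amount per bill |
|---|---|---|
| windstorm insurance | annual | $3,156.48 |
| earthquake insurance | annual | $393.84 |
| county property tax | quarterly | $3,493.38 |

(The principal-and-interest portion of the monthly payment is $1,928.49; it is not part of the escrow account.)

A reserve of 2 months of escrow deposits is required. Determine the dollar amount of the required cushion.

Windstorm insurance: $3,156.48 per year
Earthquake insurance: $393.84 per year
County property tax: $3,493.38 × 4 = $13,973.52 per year
Total annual escrow = $3,156.48 + $393.84 + $13,973.52 = $17,523.84
Monthly escrow = $17,523.84 ÷ 12 = $1,460.32
Cushion = 2 × $1,460.32 = $2,920.64

$2,920.64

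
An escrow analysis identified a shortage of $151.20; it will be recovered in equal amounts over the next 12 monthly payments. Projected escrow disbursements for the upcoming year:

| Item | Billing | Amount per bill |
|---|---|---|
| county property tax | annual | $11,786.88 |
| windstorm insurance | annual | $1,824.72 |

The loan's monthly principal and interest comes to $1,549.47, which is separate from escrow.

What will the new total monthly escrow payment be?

County property tax — $11,786.88 annually
Windstorm insurance — $1,824.72 annually
Annual escrow total = $11,786.88 + $1,824.72 = $13,611.60
Monthly = $13,611.60 ÷ 12 = $1,134.30
Shortage spread = $151.20 ÷ 12 = $12.60/mo
Adjusted monthly = $1,134.30 + $12.60 = $1,146.90

$1,146.90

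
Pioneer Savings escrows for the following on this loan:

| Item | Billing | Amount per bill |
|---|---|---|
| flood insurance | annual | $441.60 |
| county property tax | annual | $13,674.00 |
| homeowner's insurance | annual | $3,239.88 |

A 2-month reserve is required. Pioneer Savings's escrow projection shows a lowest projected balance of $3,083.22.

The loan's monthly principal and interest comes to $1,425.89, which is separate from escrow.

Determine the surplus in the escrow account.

$190.64

Flood insurance: $441.60
County property tax: $13,674.00
Homeowner's insurance: $3,239.88
Annual escrow total = $441.60 + $13,674.00 + $3,239.88 = $17,355.48
Monthly escrow = $17,355.48 ÷ 12 = $1,446.29
Required reserve = 2 × $1,446.29 = $2,892.58
Surplus = $3,083.22 − $2,892.58 = $190.64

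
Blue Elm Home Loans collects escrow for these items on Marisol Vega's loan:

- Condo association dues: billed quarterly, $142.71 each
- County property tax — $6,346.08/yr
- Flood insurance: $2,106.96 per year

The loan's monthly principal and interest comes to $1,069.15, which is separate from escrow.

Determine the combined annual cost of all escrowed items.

Condo association dues = $142.71 × 4 = $570.84 per year
County property tax = $6,346.08 per year
Flood insurance = $2,106.96 per year
Total annual escrow = $9,023.88

$9,023.88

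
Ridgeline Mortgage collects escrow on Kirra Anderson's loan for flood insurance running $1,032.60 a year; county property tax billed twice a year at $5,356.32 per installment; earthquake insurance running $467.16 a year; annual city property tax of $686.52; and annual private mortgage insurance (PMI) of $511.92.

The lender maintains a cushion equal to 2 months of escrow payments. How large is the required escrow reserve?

$2,235.14

Flood insurance: $1,032.60 annually
County property tax: $5,356.32 × 2 = $10,712.64 annually
Earthquake insurance: $467.16 annually
City property tax: $686.52 annually
Private mortgage insurance (PMI): $511.92 annually
Total annual escrow = $13,410.84
Monthly = $13,410.84 ÷ 12 = $1,117.57
Cushion = 2 × $1,117.57 = $2,235.14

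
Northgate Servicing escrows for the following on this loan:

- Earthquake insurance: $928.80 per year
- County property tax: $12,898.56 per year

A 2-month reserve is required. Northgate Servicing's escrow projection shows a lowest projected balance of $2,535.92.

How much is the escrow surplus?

Earthquake insurance: $928.80/yr
County property tax: $12,898.56/yr
Annual escrow total = $928.80 + $12,898.56 = $13,827.36
Base monthly escrow = $13,827.36 / 12 = $1,152.28
Required reserve = 2 × $1,152.28 = $2,304.56
Surplus = $2,535.92 − $2,304.56 = $231.36

$231.36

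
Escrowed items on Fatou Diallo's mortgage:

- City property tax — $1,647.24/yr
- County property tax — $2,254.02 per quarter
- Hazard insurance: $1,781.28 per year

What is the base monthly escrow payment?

City property tax: $1,647.24 per year
County property tax: $2,254.02 × 4 = $9,016.08 per year
Hazard insurance: $1,781.28 per year
Total annual escrow = $1,647.24 + $9,016.08 + $1,781.28 = $12,444.60
Monthly = $12,444.60 ÷ 12 = $1,037.05

$1,037.05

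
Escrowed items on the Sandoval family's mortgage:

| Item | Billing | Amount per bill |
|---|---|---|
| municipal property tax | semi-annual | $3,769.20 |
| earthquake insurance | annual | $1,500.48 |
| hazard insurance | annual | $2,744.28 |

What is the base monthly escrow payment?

$981.93

Municipal property tax — $3,769.20 × 2 = $7,538.40 annually
Earthquake insurance — $1,500.48 annually
Hazard insurance — $2,744.28 annually
Total annual escrow = $7,538.40 + $1,500.48 + $2,744.28 = $11,783.16
Base monthly escrow = $11,783.16 / 12 = $981.93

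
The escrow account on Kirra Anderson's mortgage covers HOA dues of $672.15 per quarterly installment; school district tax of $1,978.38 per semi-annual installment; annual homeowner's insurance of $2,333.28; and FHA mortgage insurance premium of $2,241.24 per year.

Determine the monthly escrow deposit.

$934.99

HOA dues — $672.15 × 4 = $2,688.60 annually
School district tax — $1,978.38 × 2 = $3,956.76 annually
Homeowner's insurance — $2,333.28 annually
FHA mortgage insurance premium — $2,241.24 annually
Total annual escrow = $2,688.60 + $3,956.76 + $2,333.28 + $2,241.24 = $11,219.88
Base monthly escrow = $11,219.88 / 12 = $934.99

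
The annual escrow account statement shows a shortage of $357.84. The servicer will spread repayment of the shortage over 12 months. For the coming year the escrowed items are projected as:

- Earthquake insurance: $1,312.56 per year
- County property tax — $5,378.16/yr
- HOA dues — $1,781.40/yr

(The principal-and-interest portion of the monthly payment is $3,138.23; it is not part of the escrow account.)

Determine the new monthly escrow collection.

Earthquake insurance — $1,312.56 annually
County property tax — $5,378.16 annually
HOA dues — $1,781.40 annually
Yearly total = $1,312.56 + $5,378.16 + $1,781.40 = $8,472.12
Per month = $8,472.12 / 12 = $706.01
Shortage per month = $357.84 / 12 = $29.82
New monthly escrow = $706.01 + $29.82 = $735.83

$735.83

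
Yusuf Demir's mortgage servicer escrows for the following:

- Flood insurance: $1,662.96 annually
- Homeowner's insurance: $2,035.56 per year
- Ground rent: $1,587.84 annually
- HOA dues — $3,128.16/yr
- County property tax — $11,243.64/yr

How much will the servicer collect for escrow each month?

Flood insurance: $1,662.96
Homeowner's insurance: $2,035.56
Ground rent: $1,587.84
HOA dues: $3,128.16
County property tax: $11,243.64
Total per year = $1,662.96 + $2,035.56 + $1,587.84 + $3,128.16 + $11,243.64 = $19,658.16
Monthly escrow = $19,658.16 / 12 = $1,638.18

$1,638.18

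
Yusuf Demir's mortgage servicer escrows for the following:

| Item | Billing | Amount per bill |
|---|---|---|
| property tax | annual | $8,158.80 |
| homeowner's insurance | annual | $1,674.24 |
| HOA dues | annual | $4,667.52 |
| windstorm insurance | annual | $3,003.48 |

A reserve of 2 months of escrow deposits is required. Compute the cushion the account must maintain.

$2,917.34

Property tax: $8,158.80
Homeowner's insurance: $1,674.24
HOA dues: $4,667.52
Windstorm insurance: $3,003.48
Yearly total = $17,504.04
Base monthly escrow = $17,504.04 ÷ 12 = $1,458.67
Required cushion = 2 × $1,458.67 = $2,917.34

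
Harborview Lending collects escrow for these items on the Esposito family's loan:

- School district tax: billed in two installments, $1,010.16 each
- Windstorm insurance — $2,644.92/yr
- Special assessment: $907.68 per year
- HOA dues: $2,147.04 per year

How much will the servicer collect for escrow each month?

$643.33

School district tax — $1,010.16 × 2 = $2,020.32
Windstorm insurance — $2,644.92
Special assessment — $907.68
HOA dues — $2,147.04
Annual escrow total = $7,719.96
Per month = $7,719.96 ÷ 12 = $643.33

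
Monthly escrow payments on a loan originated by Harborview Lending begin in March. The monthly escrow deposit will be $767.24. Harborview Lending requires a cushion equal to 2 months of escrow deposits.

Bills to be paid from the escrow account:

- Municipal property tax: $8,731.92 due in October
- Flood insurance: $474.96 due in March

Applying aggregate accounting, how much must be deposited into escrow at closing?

$4,603.44

Cushion = 2 × $767.24 = $1,534.48
Trial balance (start $0, +$767.24 each month, − disbursements):
  Mar: +$767.24 − $474.96 → $292.28
  Apr: +$767.24 → $1,059.52
  May: +$767.24 → $1,826.76
  Jun: +$767.24 → $2,594.00
  Jul: +$767.24 → $3,361.24
  Aug: +$767.24 → $4,128.48
  Sep: +$767.24 → $4,895.72
  Oct: +$767.24 − $8,731.92 → -$3,068.96
  Nov: +$767.24 → -$2,301.72
  Dec: +$767.24 → -$1,534.48
  Jan: +$767.24 → -$767.24
  Feb: +$767.24 → $0.00
Lowest trial balance = -$3,068.96 (Oct)
Initial deposit = cushion − low point = $1,534.48 − (-$3,068.96) = $4,603.44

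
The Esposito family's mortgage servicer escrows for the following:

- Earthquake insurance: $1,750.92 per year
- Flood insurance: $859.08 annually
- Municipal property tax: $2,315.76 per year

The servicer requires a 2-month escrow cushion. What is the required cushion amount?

$820.96

Earthquake insurance — $1,750.92
Flood insurance — $859.08
Municipal property tax — $2,315.76
Annual escrow total = $1,750.92 + $859.08 + $2,315.76 = $4,925.76
Base monthly escrow = $4,925.76 / 12 = $410.48
Reserve = 2 × $410.48 = $820.96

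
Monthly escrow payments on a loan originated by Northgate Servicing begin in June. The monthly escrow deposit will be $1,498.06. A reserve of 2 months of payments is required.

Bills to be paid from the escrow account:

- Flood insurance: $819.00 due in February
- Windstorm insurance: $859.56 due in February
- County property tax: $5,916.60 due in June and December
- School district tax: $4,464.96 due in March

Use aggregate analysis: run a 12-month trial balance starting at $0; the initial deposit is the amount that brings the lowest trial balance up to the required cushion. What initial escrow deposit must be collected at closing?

Cushion = 2 × $1,498.06 = $2,996.12
Trial balance (start $0, +$1,498.06 each month, − disbursements):
  Jun: +$1,498.06 − $5,916.60 → -$4,418.54
  Jul: +$1,498.06 → -$2,920.48
  Aug: +$1,498.06 → -$1,422.42
  Sep: +$1,498.06 → $75.64
  Oct: +$1,498.06 → $1,573.70
  Nov: +$1,498.06 → $3,071.76
  Dec: +$1,498.06 − $5,916.60 → -$1,346.78
  Jan: +$1,498.06 → $151.28
  Feb: +$1,498.06 − $1,678.56 → -$29.22
  Mar: +$1,498.06 − $4,464.96 → -$2,996.12
  Apr: +$1,498.06 → -$1,498.06
  May: +$1,498.06 → $0.00
Lowest trial balance = -$4,418.54 (Jun)
Initial deposit = cushion − low point = $2,996.12 − (-$4,418.54) = $7,414.66

$7,414.66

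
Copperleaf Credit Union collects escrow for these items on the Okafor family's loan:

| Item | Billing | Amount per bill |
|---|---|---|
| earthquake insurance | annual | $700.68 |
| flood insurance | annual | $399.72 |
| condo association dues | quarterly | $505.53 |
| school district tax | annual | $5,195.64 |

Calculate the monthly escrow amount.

$693.18

Earthquake insurance: $700.68
Flood insurance: $399.72
Condo association dues: $505.53 × 4 = $2,022.12
School district tax: $5,195.64
Total per year = $700.68 + $399.72 + $2,022.12 + $5,195.64 = $8,318.16
Monthly escrow = $8,318.16 ÷ 12 = $693.18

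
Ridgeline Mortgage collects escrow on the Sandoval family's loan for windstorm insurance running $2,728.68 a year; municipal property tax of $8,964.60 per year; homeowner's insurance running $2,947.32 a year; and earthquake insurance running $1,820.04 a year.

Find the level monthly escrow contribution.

Windstorm insurance = $2,728.68/yr
Municipal property tax = $8,964.60/yr
Homeowner's insurance = $2,947.32/yr
Earthquake insurance = $1,820.04/yr
Total annual escrow = $2,728.68 + $8,964.60 + $2,947.32 + $1,820.04 = $16,460.64
Monthly = $16,460.64 ÷ 12 = $1,371.72

$1,371.72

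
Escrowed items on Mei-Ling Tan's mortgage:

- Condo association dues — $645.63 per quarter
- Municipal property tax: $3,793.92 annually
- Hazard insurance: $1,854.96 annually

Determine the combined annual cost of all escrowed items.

Condo association dues: $645.63 × 4 = $2,582.52
Municipal property tax: $3,793.92
Hazard insurance: $1,854.96
Yearly total = $2,582.52 + $3,793.92 + $1,854.96 = $8,231.40

$8,231.40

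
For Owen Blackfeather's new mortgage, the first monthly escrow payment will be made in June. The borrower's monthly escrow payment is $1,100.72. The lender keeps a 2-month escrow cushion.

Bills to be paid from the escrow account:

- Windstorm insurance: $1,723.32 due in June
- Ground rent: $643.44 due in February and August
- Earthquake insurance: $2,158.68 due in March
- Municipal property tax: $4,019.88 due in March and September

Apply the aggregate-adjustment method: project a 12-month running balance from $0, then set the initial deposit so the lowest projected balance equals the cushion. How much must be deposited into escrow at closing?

Cushion = 2 × $1,100.72 = $2,201.44
Trial balance (start $0, +$1,100.72 each month, − disbursements):
  Jun: +$1,100.72 − $1,723.32 → -$622.60
  Jul: +$1,100.72 → $478.12
  Aug: +$1,100.72 − $643.44 → $935.40
  Sep: +$1,100.72 − $4,019.88 → -$1,983.76
  Oct: +$1,100.72 → -$883.04
  Nov: +$1,100.72 → $217.68
  Dec: +$1,100.72 → $1,318.40
  Jan: +$1,100.72 → $2,419.12
  Feb: +$1,100.72 − $643.44 → $2,876.40
  Mar: +$1,100.72 − $6,178.56 → -$2,201.44
  Apr: +$1,100.72 → -$1,100.72
  May: +$1,100.72 → $0.00
Lowest trial balance = -$2,201.44 (Mar)
Initial deposit = cushion − low point = $2,201.44 − (-$2,201.44) = $4,402.88

$4,402.88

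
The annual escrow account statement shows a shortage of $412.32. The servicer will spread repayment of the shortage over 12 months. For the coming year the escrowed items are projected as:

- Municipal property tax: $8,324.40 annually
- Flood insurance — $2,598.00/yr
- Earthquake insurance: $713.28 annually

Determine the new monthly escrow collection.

$1,004.00

Municipal property tax = $8,324.40/yr
Flood insurance = $2,598.00/yr
Earthquake insurance = $713.28/yr
Yearly total = $11,635.68
Base monthly escrow = $11,635.68 ÷ 12 = $969.64
Monthly shortage recovery: $412.32 / 12 = $34.36
Adjusted monthly = $969.64 + $34.36 = $1,004.00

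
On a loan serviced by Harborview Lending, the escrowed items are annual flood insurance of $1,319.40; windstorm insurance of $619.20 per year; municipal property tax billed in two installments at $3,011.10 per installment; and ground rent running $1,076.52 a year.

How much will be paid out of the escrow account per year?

$9,037.32

Flood insurance = $1,319.40 annually
Windstorm insurance = $619.20 annually
Municipal property tax = $3,011.10 × 2 = $6,022.20 annually
Ground rent = $1,076.52 annually
Total per year = $9,037.32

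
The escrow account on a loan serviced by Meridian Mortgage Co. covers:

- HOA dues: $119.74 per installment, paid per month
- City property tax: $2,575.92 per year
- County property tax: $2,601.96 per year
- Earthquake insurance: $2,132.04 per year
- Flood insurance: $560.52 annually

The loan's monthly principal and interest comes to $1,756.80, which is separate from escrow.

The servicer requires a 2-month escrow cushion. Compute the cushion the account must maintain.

HOA dues = $119.74 × 12 = $1,436.88 annually
City property tax = $2,575.92 annually
County property tax = $2,601.96 annually
Earthquake insurance = $2,132.04 annually
Flood insurance = $560.52 annually
Combined annual = $1,436.88 + $2,575.92 + $2,601.96 + $2,132.04 + $560.52 = $9,307.32
Base monthly escrow = $9,307.32 ÷ 12 = $775.61
Required cushion = 2 × $775.61 = $1,551.22

$1,551.22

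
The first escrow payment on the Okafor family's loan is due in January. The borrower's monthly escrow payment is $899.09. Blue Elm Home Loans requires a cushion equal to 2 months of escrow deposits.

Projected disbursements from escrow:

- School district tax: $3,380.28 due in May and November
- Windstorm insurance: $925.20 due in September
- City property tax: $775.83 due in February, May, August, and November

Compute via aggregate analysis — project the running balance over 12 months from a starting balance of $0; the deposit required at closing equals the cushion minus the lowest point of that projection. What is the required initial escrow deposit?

Cushion = 2 × $899.09 = $1,798.18
Trial balance (start $0, +$899.09 each month, − disbursements):
  Jan: +$899.09 → $899.09
  Feb: +$899.09 − $775.83 → $1,022.35
  Mar: +$899.09 → $1,921.44
  Apr: +$899.09 → $2,820.53
  May: +$899.09 − $4,156.11 → -$436.49
  Jun: +$899.09 → $462.60
  Jul: +$899.09 → $1,361.69
  Aug: +$899.09 − $775.83 → $1,484.95
  Sep: +$899.09 − $925.20 → $1,458.84
  Oct: +$899.09 → $2,357.93
  Nov: +$899.09 − $4,156.11 → -$899.09
  Dec: +$899.09 → $0.00
Lowest trial balance = -$899.09 (Nov)
Initial deposit = cushion − low point = $1,798.18 − (-$899.09) = $2,697.27

$2,697.27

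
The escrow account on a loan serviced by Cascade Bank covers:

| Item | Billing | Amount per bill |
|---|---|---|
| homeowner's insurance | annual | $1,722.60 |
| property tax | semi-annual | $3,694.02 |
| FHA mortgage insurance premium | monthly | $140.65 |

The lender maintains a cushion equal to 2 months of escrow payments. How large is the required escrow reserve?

Homeowner's insurance — $1,722.60/yr
Property tax — $3,694.02 × 2 = $7,388.04/yr
FHA mortgage insurance premium — $140.65 × 12 = $1,687.80/yr
Annual escrow total = $1,722.60 + $7,388.04 + $1,687.80 = $10,798.44
Monthly escrow = $10,798.44 / 12 = $899.87
Required cushion = 2 × $899.87 = $1,799.74

$1,799.74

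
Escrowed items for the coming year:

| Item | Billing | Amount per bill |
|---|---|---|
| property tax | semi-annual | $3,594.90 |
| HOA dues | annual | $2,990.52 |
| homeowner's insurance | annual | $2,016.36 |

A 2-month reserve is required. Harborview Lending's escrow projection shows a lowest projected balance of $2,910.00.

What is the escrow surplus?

Property tax = $3,594.90 × 2 = $7,189.80 per year
HOA dues = $2,990.52 per year
Homeowner's insurance = $2,016.36 per year
Total annual escrow = $7,189.80 + $2,990.52 + $2,016.36 = $12,196.68
Per month = $12,196.68 / 12 = $1,016.39
Cushion = 2 × $1,016.39 = $2,032.78
Excess over cushion: $2,910.00 − $2,032.78 = $877.22

$877.22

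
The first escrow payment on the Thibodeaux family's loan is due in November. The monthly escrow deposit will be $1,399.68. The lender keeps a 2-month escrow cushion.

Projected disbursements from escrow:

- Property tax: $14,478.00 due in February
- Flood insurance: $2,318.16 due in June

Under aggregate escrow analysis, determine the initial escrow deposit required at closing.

Cushion = 2 × $1,399.68 = $2,799.36
Trial balance (start $0, +$1,399.68 each month, − disbursements):
  Nov: +$1,399.68 → $1,399.68
  Dec: +$1,399.68 → $2,799.36
  Jan: +$1,399.68 → $4,199.04
  Feb: +$1,399.68 − $14,478.00 → -$8,879.28
  Mar: +$1,399.68 → -$7,479.60
  Apr: +$1,399.68 → -$6,079.92
  May: +$1,399.68 → -$4,680.24
  Jun: +$1,399.68 − $2,318.16 → -$5,598.72
  Jul: +$1,399.68 → -$4,199.04
  Aug: +$1,399.68 → -$2,799.36
  Sep: +$1,399.68 → -$1,399.68
  Oct: +$1,399.68 → $0.00
Lowest trial balance = -$8,879.28 (Feb)
Initial deposit = cushion − low point = $2,799.36 − (-$8,879.28) = $11,678.64

$11,678.64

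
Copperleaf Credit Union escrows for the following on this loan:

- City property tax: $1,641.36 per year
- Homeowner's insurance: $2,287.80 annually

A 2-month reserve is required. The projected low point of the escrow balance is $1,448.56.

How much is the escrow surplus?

City property tax: $1,641.36 per year
Homeowner's insurance: $2,287.80 per year
Total annual escrow = $3,929.16
Monthly escrow = $3,929.16 ÷ 12 = $327.43
Required reserve = 2 × $327.43 = $654.86
Excess over cushion: $1,448.56 − $654.86 = $793.70

$793.70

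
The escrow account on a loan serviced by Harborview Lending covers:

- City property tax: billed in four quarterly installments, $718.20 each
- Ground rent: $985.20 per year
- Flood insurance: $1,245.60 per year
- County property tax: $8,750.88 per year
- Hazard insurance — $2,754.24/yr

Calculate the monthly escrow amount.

City property tax: $718.20 × 4 = $2,872.80 annually
Ground rent: $985.20 annually
Flood insurance: $1,245.60 annually
County property tax: $8,750.88 annually
Hazard insurance: $2,754.24 annually
Yearly total = $16,608.72
Monthly escrow = $16,608.72 / 12 = $1,384.06

$1,384.06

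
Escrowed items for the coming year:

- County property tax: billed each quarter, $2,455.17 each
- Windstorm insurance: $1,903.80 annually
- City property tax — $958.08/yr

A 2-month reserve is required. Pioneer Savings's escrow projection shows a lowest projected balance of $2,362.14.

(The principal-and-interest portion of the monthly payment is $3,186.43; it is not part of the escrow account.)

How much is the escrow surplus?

$248.38

County property tax = $2,455.17 × 4 = $9,820.68
Windstorm insurance = $1,903.80
City property tax = $958.08
Total annual escrow = $12,682.56
Monthly = $12,682.56 / 12 = $1,056.88
Cushion = 2 × $1,056.88 = $2,113.76
Surplus = $2,362.14 − $2,113.76 = $248.38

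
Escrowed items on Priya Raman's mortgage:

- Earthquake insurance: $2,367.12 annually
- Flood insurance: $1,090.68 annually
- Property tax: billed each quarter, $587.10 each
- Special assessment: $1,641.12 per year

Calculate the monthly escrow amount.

$620.61

Earthquake insurance: $2,367.12 annually
Flood insurance: $1,090.68 annually
Property tax: $587.10 × 4 = $2,348.40 annually
Special assessment: $1,641.12 annually
Combined annual = $7,447.32
Base monthly escrow = $7,447.32 ÷ 12 = $620.61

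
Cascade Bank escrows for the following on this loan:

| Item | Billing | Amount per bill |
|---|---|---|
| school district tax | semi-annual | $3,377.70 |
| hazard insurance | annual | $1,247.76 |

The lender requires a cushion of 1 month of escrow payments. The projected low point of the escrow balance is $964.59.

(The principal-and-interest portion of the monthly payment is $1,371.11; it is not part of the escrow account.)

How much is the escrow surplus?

School district tax: $3,377.70 × 2 = $6,755.40
Hazard insurance: $1,247.76
Total annual escrow = $8,003.16
Base monthly escrow = $8,003.16 / 12 = $666.93
Cushion = 1 × $666.93 = $666.93
Surplus = $964.59 − $666.93 = $297.66

$297.66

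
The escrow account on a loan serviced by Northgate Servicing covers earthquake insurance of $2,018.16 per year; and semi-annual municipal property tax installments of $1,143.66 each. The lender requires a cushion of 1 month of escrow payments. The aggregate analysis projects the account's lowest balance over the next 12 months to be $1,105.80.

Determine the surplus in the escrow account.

$747.01

Earthquake insurance: $2,018.16
Municipal property tax: $1,143.66 × 2 = $2,287.32
Yearly total = $4,305.48
Per month = $4,305.48 ÷ 12 = $358.79
Required cushion = 1 × $358.79 = $358.79
Excess over cushion: $1,105.80 − $358.79 = $747.01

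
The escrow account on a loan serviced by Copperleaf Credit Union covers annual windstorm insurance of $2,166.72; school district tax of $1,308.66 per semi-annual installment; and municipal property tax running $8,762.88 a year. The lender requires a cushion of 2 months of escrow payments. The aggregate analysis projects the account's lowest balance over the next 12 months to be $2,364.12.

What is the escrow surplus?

$106.30

Windstorm insurance — $2,166.72
School district tax — $1,308.66 × 2 = $2,617.32
Municipal property tax — $8,762.88
Yearly total = $2,166.72 + $2,617.32 + $8,762.88 = $13,546.92
Monthly = $13,546.92 ÷ 12 = $1,128.91
Required cushion = 2 × $1,128.91 = $2,257.82
Surplus = $2,364.12 − $2,257.82 = $106.30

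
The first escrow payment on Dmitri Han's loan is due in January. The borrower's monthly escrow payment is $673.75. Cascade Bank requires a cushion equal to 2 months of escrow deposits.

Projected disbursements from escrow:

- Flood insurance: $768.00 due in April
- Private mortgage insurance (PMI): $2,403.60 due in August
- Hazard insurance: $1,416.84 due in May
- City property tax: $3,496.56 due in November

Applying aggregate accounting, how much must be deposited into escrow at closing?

$2,021.25

Cushion = 2 × $673.75 = $1,347.50
Trial balance (start $0, +$673.75 each month, − disbursements):
  Jan: +$673.75 → $673.75
  Feb: +$673.75 → $1,347.50
  Mar: +$673.75 → $2,021.25
  Apr: +$673.75 − $768.00 → $1,927.00
  May: +$673.75 − $1,416.84 → $1,183.91
  Jun: +$673.75 → $1,857.66
  Jul: +$673.75 → $2,531.41
  Aug: +$673.75 − $2,403.60 → $801.56
  Sep: +$673.75 → $1,475.31
  Oct: +$673.75 → $2,149.06
  Nov: +$673.75 − $3,496.56 → -$673.75
  Dec: +$673.75 → $0.00
Lowest trial balance = -$673.75 (Nov)
Initial deposit = cushion − low point = $1,347.50 − (-$673.75) = $2,021.25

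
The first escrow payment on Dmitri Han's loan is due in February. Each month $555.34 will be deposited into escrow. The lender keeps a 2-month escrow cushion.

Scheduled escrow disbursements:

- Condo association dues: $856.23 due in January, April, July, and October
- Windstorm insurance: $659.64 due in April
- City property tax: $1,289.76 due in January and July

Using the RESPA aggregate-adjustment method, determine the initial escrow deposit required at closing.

Cushion = 2 × $555.34 = $1,110.68
Trial balance (start $0, +$555.34 each month, − disbursements):
  Feb: +$555.34 → $555.34
  Mar: +$555.34 → $1,110.68
  Apr: +$555.34 − $1,515.87 → $150.15
  May: +$555.34 → $705.49
  Jun: +$555.34 → $1,260.83
  Jul: +$555.34 − $2,145.99 → -$329.82
  Aug: +$555.34 → $225.52
  Sep: +$555.34 → $780.86
  Oct: +$555.34 − $856.23 → $479.97
  Nov: +$555.34 → $1,035.31
  Dec: +$555.34 → $1,590.65
  Jan: +$555.34 − $2,145.99 → $0.00
Lowest trial balance = -$329.82 (Jul)
Initial deposit = cushion − low point = $1,110.68 − (-$329.82) = $1,440.50

$1,440.50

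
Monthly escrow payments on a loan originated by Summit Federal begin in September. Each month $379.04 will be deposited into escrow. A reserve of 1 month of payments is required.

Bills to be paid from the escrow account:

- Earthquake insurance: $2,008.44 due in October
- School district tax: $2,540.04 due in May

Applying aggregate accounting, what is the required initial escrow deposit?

Cushion = 1 × $379.04 = $379.04
Trial balance (start $0, +$379.04 each month, − disbursements):
  Sep: +$379.04 → $379.04
  Oct: +$379.04 − $2,008.44 → -$1,250.36
  Nov: +$379.04 → -$871.32
  Dec: +$379.04 → -$492.28
  Jan: +$379.04 → -$113.24
  Feb: +$379.04 → $265.80
  Mar: +$379.04 → $644.84
  Apr: +$379.04 → $1,023.88
  May: +$379.04 − $2,540.04 → -$1,137.12
  Jun: +$379.04 → -$758.08
  Jul: +$379.04 → -$379.04
  Aug: +$379.04 → $0.00
Lowest trial balance = -$1,250.36 (Oct)
Initial deposit = cushion − low point = $379.04 − (-$1,250.36) = $1,629.40

$1,629.40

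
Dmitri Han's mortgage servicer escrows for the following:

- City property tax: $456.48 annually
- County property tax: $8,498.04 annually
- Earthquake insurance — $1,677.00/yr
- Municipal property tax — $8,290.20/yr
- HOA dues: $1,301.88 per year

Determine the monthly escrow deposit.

City property tax = $456.48 annually
County property tax = $8,498.04 annually
Earthquake insurance = $1,677.00 annually
Municipal property tax = $8,290.20 annually
HOA dues = $1,301.88 annually
Yearly total = $456.48 + $8,498.04 + $1,677.00 + $8,290.20 + $1,301.88 = $20,223.60
Monthly escrow = $20,223.60 / 12 = $1,685.30

$1,685.30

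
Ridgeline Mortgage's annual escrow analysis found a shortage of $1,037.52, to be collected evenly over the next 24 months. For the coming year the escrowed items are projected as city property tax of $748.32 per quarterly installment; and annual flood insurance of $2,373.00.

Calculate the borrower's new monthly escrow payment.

City property tax: $748.32 × 4 = $2,993.28
Flood insurance: $2,373.00
Combined annual = $2,993.28 + $2,373.00 = $5,366.28
Monthly = $5,366.28 ÷ 12 = $447.19
Monthly shortage recovery: $1,037.52 ÷ 24 = $43.23
Adjusted monthly = $447.19 + $43.23 = $490.42

$490.42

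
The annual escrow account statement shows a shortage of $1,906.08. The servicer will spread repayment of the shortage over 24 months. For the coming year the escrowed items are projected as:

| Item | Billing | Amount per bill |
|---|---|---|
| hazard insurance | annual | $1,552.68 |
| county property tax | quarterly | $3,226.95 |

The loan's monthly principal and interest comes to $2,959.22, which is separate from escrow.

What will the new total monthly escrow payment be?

$1,284.46

Hazard insurance — $1,552.68
County property tax — $3,226.95 × 4 = $12,907.80
Combined annual = $1,552.68 + $12,907.80 = $14,460.48
Monthly = $14,460.48 / 12 = $1,205.04
Shortage spread = $1,906.08 ÷ 24 = $79.42/mo
Adjusted monthly = $1,205.04 + $79.42 = $1,284.46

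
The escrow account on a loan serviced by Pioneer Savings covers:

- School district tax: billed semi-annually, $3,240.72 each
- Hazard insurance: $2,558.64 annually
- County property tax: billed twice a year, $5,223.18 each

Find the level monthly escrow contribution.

$1,623.87

School district tax — $3,240.72 × 2 = $6,481.44/yr
Hazard insurance — $2,558.64/yr
County property tax — $5,223.18 × 2 = $10,446.36/yr
Combined annual = $6,481.44 + $2,558.64 + $10,446.36 = $19,486.44
Monthly escrow = $19,486.44 / 12 = $1,623.87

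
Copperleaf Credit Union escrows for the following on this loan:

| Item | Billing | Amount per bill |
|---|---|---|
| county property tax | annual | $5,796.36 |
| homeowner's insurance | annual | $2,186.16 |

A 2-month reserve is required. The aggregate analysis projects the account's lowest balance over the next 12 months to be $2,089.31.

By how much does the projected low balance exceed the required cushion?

County property tax — $5,796.36 annually
Homeowner's insurance — $2,186.16 annually
Yearly total = $5,796.36 + $2,186.16 = $7,982.52
Monthly escrow = $7,982.52 ÷ 12 = $665.21
Required cushion = 2 × $665.21 = $1,330.42
Excess over cushion: $2,089.31 − $1,330.42 = $758.89

$758.89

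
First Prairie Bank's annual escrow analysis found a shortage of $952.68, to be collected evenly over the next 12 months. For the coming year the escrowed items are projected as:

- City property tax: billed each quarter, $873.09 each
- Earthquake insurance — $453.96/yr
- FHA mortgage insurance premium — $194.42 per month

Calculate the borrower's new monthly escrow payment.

City property tax — $873.09 × 4 = $3,492.36
Earthquake insurance — $453.96
FHA mortgage insurance premium — $194.42 × 12 = $2,333.04
Total annual escrow = $6,279.36
Per month = $6,279.36 ÷ 12 = $523.28
Shortage per month = $952.68 / 12 = $79.39
Adjusted monthly = $523.28 + $79.39 = $602.67

$602.67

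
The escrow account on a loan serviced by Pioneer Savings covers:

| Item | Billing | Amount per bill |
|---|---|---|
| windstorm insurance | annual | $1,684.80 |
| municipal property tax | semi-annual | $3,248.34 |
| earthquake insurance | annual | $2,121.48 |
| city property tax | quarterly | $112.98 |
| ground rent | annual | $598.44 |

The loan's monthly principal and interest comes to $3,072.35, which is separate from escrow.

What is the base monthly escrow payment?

Windstorm insurance: $1,684.80 annually
Municipal property tax: $3,248.34 × 2 = $6,496.68 annually
Earthquake insurance: $2,121.48 annually
City property tax: $112.98 × 4 = $451.92 annually
Ground rent: $598.44 annually
Total annual escrow = $11,353.32
Monthly = $11,353.32 ÷ 12 = $946.11

$946.11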